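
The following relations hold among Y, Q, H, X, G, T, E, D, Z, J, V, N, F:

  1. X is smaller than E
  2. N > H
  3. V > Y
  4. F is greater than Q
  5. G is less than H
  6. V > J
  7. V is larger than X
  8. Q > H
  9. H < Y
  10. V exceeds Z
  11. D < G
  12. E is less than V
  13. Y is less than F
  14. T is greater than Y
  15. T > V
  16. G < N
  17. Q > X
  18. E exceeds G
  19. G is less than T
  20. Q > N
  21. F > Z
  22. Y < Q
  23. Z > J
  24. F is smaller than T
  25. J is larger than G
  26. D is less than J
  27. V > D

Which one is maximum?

T

D is not greatest since D < G; G is not greatest since G < J; H is not greatest since H < Y; J is not greatest since J < Z; N is not greatest since N < Q; Y is not greatest since Y < Q; X is not greatest since X < E; Z is not greatest since Z < V; E is not greatest since E < V; V is not greatest since V < T; Q is not greatest since Q < F; F is not greatest since F < T.
Only T has nothing above it, so T is the maximum.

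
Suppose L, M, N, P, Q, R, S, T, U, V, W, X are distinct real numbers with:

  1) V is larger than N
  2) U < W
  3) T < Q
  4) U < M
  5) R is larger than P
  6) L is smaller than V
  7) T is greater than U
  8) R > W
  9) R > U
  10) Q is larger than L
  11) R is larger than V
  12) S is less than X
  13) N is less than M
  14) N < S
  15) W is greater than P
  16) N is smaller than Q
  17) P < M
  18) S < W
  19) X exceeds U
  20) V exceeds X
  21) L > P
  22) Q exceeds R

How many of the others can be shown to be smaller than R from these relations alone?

The elements the relations force below R are N, P, S, U, X, L, W, V — no chain reaches any other.
That is 8.

8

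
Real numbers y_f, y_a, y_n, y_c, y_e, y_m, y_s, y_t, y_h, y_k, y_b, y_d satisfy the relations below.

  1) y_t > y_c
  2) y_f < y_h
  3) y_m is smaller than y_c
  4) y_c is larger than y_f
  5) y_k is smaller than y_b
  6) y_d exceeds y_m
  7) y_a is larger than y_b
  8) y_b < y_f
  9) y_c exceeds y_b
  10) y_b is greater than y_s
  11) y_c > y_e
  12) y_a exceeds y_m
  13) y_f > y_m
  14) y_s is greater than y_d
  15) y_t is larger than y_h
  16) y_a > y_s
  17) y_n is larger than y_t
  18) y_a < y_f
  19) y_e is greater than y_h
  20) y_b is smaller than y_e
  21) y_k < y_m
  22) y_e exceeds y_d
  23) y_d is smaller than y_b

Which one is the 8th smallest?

Chaining the given pairs: y_k < y_m < y_d < y_s < y_b < y_a < y_f < y_h < y_e < y_c < y_t < y_n.
The 8th smallest is y_h.

y_h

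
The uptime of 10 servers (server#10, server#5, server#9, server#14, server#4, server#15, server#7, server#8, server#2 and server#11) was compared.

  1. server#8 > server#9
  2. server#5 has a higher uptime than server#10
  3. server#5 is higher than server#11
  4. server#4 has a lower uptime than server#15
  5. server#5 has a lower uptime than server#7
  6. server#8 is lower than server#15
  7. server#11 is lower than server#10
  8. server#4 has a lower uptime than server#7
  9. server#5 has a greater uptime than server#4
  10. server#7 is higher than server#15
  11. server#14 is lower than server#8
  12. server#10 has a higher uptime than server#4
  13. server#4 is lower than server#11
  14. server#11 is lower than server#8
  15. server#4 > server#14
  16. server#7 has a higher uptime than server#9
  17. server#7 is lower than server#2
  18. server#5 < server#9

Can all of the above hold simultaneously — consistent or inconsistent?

consistent

The single ordering server#14 < server#4 < server#11 < server#10 < server#5 < server#9 < server#8 < server#15 < server#7 < server#2 satisfies every listed relation, so no contradiction arises.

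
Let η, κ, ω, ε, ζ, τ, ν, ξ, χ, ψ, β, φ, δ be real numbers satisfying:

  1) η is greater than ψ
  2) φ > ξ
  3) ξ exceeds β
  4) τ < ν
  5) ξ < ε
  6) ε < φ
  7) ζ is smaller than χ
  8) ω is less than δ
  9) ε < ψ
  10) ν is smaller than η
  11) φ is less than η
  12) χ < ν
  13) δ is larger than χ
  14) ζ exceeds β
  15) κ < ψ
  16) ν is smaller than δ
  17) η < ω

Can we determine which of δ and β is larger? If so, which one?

δ

β < ξ and ξ < φ give β < φ.
With φ < η: β < ξ < φ < η.
Then η < ω extends the chain to ω.
With ω < δ: β < ξ < φ < η < ω < δ.
So δ is larger.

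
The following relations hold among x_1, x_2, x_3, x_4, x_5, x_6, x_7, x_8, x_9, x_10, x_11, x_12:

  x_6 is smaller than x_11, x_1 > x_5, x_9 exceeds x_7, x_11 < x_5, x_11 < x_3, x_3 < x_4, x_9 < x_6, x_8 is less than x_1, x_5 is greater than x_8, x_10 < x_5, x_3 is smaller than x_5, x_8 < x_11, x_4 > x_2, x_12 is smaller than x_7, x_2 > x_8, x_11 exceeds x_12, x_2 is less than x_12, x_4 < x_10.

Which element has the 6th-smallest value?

Piecing the relations together gives one ordering: x_8 < x_2 < x_12 < x_7 < x_9 < x_6 < x_11 < x_3 < x_4 < x_10 < x_5 < x_1.
Counting 6 from the smallest end gives x_6.

x_6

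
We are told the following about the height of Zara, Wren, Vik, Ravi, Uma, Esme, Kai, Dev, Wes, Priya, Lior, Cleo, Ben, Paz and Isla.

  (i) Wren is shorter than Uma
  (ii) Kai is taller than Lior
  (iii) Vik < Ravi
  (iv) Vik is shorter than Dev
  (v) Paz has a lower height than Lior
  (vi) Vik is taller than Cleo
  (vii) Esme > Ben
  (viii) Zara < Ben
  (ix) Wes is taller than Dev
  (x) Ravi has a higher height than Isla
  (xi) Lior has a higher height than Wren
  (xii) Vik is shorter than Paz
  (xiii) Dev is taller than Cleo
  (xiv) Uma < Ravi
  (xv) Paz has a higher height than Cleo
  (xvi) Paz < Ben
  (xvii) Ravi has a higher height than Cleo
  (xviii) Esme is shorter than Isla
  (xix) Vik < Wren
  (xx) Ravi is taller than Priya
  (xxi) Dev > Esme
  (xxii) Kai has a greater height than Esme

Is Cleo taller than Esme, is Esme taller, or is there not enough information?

The relevant relations are Cleo < Vik; Vik < Paz; Paz < Ben; Ben < Esme.
Together: Cleo < Vik < Paz < Ben < Esme.
So Esme is taller.

Esme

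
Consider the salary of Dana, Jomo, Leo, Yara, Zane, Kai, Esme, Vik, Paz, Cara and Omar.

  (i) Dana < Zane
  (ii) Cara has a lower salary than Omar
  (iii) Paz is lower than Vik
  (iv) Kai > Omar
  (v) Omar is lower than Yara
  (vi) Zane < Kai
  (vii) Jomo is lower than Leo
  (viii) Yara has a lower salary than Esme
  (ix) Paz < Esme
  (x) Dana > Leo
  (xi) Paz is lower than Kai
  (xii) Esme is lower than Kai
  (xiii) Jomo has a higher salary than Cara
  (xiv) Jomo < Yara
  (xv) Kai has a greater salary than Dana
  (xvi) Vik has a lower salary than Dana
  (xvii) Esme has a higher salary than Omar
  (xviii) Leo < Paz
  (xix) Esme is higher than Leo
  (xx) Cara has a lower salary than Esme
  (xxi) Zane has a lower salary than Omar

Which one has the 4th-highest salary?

Chaining the given pairs: Cara < Jomo < Leo < Paz < Vik < Dana < Zane < Omar < Yara < Esme < Kai.
Counting 4 from the largest end gives Omar.

Omar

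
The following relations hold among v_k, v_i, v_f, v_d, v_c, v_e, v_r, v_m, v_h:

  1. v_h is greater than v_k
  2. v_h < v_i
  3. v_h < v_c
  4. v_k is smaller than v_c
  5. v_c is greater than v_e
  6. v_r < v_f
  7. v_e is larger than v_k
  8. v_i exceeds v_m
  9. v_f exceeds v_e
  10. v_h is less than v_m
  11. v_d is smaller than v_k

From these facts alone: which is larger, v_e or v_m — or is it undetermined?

undetermined

Following every chain through v_e: above v_e we get v_f, v_c; below v_e we get v_d, v_k.
v_m is not reached, and no chain runs the other way from v_m to v_e.
So the given relations leave the order of v_e and v_m undetermined.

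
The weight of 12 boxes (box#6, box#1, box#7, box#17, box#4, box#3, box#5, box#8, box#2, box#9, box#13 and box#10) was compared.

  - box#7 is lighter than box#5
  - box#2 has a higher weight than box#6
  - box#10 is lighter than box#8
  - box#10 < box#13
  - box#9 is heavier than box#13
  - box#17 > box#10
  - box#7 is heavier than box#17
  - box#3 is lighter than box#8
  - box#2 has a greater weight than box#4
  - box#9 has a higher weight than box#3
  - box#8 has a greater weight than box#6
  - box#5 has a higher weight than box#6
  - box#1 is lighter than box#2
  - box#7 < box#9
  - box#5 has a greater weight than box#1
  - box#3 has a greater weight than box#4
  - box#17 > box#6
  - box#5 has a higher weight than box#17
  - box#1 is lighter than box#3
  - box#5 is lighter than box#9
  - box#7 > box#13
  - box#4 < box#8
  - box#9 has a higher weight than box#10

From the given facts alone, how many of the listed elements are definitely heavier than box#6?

6

Directly above box#6: box#17, box#2, box#5, box#8.
One step further: box#7, box#9 (6 so far).
No other element is forced above box#6 by the given relations, so the count is 6.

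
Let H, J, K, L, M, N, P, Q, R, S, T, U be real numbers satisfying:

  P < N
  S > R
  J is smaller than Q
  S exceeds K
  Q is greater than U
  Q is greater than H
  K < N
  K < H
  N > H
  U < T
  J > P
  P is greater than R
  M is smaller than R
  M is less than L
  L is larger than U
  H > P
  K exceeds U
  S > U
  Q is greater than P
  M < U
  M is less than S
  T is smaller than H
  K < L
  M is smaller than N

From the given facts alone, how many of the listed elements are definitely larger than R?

Directly above R: P, S.
One step further: J, H, N, Q (6 so far).
No other element is forced above R by the given relations, so the count is 6.

6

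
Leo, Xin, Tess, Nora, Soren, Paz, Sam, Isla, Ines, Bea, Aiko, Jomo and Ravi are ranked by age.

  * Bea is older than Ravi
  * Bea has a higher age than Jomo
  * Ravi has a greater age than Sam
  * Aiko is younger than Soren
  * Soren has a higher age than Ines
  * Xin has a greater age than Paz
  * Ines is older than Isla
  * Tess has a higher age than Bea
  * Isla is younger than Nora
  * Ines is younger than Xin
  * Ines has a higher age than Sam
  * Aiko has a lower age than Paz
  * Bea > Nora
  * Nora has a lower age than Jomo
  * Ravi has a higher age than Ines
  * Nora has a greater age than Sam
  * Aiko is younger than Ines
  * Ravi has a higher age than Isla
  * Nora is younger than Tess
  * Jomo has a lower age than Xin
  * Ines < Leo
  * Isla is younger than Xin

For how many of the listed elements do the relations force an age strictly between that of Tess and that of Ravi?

1

The relations place Ravi below Tess. An element lies strictly between them when it is forced above Ravi and also forced below Tess.
Above Ravi: {Bea}. Below Tess: {Isla, Sam, Aiko, Nora, Ines, Jomo, Bea}.
Intersection: {Bea} — 1.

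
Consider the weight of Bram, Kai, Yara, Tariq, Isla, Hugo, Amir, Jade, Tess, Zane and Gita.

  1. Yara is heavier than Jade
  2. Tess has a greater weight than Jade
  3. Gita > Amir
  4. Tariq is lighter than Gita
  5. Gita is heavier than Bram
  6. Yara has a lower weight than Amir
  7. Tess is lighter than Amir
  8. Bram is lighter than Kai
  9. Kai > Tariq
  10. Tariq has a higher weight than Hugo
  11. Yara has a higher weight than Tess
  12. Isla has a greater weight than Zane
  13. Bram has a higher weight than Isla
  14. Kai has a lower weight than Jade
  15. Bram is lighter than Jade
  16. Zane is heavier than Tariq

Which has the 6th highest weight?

Chaining the given pairs: Hugo < Tariq < Zane < Isla < Bram < Kai < Jade < Tess < Yara < Amir < Gita.
Counting 6 from the largest end gives Kai.

Kai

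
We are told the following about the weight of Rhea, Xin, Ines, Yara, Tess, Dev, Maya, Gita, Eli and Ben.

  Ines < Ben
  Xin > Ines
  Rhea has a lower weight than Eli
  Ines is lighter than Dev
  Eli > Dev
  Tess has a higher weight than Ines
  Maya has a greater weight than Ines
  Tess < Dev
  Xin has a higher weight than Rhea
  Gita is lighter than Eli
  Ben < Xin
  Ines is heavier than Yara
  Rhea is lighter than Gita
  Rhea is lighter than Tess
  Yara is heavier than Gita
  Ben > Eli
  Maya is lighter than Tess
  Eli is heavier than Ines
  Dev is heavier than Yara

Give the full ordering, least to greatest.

Rhea < Gita < Yara < Ines < Maya < Tess < Dev < Eli < Ben < Xin

Each adjacent pair is fixed by a given relation: Rhea < Gita; Gita < Yara; Yara < Ines; Ines < Maya; Maya < Tess; Tess < Dev; Dev < Eli; Eli < Ben; Ben < Xin. Chaining them end to end gives the full order.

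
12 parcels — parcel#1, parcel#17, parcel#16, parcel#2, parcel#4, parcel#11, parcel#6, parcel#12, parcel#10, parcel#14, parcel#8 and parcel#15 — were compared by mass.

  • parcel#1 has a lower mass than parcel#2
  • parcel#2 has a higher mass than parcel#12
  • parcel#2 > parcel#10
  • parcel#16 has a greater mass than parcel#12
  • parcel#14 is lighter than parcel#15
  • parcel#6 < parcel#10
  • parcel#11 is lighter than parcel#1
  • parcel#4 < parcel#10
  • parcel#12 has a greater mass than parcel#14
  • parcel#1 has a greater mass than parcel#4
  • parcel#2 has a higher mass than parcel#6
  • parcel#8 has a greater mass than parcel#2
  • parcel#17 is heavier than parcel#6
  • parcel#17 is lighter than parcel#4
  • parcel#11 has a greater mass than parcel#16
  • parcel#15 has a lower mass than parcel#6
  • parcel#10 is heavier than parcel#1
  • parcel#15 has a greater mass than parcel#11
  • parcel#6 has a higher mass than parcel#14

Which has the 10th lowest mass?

parcel#10

The consecutive relations fix a unique order: parcel#14 < parcel#12 < parcel#16 < parcel#11 < parcel#15 < parcel#6 < parcel#17 < parcel#4 < parcel#1 < parcel#10 < parcel#2 < parcel#8.
The 10th smallest is parcel#10.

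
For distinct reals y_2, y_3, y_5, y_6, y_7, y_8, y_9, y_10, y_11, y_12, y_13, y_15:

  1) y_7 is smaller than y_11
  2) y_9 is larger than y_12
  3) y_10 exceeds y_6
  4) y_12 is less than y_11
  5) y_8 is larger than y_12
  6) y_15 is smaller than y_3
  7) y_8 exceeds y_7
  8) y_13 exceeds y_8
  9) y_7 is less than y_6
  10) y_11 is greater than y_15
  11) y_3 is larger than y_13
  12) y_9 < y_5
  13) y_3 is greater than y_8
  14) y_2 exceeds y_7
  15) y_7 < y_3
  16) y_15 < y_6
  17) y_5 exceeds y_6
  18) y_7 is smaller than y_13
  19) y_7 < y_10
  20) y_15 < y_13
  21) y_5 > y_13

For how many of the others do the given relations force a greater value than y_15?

6

Directly above y_15: y_6, y_11, y_13, y_3.
One step further: y_10, y_5 (6 so far).
Nothing else is reachable above y_15; 6 in all.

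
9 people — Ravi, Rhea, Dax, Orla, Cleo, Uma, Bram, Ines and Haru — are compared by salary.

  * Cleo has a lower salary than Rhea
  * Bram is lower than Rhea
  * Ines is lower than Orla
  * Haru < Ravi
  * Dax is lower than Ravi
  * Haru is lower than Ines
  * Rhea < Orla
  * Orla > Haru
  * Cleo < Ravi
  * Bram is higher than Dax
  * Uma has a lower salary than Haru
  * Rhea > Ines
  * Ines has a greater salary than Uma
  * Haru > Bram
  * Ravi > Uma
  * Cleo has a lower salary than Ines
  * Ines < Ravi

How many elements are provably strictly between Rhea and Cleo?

The relations place Cleo below Rhea. An element lies strictly between them when it is forced above Cleo and also forced below Rhea.
Above Cleo: {Ines, Ravi, Orla}. Below Rhea: {Dax, Bram, Uma, Haru, Ines}.
Intersection: {Ines} — 1.

1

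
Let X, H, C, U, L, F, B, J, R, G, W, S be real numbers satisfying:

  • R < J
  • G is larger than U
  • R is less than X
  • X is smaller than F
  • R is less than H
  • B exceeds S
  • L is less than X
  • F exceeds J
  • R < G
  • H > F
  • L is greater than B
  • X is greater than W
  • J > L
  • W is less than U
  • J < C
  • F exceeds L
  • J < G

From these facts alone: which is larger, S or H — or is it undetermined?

The relevant relations are S < B; B < L; L < X; X < F; F < H.
Chaining these gives S < B < L < X < F < H.
So H is larger.

H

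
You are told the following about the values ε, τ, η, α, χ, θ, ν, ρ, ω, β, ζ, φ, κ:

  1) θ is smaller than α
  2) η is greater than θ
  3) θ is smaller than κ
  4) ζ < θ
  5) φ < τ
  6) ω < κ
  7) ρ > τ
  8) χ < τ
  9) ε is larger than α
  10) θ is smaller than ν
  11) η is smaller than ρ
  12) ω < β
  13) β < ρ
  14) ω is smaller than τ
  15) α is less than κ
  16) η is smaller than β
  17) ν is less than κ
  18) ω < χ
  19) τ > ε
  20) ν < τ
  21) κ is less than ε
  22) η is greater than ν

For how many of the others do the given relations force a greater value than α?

4

The elements the relations force above α are κ, ε, τ, ρ — no chain reaches any other.
That is 4.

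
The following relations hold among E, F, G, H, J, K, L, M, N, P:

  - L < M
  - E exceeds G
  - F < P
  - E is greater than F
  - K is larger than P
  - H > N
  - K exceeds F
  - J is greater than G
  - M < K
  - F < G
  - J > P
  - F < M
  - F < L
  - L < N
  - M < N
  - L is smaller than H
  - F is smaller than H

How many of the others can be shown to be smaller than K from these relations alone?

4

The elements the relations force below K are F, L, P, M — no chain reaches any other.
That is 4.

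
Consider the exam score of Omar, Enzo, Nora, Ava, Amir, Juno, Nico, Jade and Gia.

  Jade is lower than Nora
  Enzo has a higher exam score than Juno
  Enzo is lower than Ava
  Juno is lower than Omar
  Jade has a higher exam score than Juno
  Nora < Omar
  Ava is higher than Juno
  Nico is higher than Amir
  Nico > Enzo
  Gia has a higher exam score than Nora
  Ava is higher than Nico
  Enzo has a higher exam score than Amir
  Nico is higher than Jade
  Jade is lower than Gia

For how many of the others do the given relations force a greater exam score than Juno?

7

The elements the relations force above Juno are Jade, Nora, Enzo, Gia, Nico, Omar, Ava — no chain reaches any other.
That is 7.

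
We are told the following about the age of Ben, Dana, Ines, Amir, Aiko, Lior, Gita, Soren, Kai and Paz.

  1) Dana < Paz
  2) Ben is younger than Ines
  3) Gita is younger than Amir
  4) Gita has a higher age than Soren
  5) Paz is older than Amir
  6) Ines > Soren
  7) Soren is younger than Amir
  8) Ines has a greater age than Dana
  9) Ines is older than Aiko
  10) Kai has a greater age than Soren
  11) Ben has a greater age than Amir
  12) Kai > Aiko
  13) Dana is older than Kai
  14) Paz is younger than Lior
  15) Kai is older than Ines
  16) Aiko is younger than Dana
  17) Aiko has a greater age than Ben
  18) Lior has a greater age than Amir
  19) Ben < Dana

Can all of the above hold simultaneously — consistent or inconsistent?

inconsistent

We have Dana < Ines stated directly, yet also Ines < Kai < Dana by chaining the others — so Ines < Dana. Contradiction.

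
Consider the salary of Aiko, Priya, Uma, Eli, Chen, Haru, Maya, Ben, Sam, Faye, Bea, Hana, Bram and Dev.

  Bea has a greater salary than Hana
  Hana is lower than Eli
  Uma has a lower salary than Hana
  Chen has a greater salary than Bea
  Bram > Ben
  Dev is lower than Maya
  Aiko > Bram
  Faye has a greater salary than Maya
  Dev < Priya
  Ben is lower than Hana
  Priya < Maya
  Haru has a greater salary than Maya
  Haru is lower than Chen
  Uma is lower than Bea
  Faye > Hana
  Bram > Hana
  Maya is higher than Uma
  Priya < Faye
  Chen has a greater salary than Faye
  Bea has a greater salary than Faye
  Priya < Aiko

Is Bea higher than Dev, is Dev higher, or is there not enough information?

Bea

Following the relations from Dev: Dev < Priya < Maya < Faye < Bea.
So Bea is higher.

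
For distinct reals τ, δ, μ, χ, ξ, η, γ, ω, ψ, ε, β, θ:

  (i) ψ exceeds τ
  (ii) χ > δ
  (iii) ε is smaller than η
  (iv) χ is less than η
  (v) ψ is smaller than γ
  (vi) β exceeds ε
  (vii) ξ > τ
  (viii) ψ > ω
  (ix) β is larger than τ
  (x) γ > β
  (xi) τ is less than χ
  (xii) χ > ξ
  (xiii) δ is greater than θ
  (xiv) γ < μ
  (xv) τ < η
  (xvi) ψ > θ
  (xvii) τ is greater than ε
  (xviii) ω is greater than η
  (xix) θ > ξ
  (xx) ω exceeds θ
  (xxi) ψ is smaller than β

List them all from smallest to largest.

ε < τ < ξ < θ < δ < χ < η < ω < ψ < β < γ < μ

Nothing is placed below ε, so it is least; from there ε < τ; τ < ξ; ξ < θ; θ < δ; δ < χ; χ < η; η < ω; ω < ψ; ψ < β; β < γ; γ < μ, each given directly.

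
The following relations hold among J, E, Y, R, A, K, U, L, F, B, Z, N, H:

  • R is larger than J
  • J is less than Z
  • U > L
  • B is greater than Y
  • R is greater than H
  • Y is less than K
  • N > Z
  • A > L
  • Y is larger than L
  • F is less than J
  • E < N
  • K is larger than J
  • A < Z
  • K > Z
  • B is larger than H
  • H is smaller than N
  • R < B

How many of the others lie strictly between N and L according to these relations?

2

Chaining upward from L reaches: Y, A, Z, U, K, B.
Chaining downward from N reaches: F, J, A, H, E, Z.
Strictly between L and N are those in both lists: A, Z — 2 elements.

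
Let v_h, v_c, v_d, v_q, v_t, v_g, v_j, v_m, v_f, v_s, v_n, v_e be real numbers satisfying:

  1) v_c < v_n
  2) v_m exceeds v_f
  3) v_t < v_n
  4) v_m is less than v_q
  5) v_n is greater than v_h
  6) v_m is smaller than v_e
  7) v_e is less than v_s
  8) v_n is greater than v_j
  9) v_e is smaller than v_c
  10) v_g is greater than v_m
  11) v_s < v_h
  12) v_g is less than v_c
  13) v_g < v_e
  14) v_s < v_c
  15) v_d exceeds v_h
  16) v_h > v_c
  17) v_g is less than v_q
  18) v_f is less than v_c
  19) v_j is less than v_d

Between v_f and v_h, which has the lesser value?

Link the given pairs in sequence: v_f < v_m; v_m < v_g; v_g < v_e; v_e < v_s; v_s < v_h.
Together: v_f < v_m < v_g < v_e < v_s < v_h.
So v_f < v_h; v_f is the smaller of the two.

v_f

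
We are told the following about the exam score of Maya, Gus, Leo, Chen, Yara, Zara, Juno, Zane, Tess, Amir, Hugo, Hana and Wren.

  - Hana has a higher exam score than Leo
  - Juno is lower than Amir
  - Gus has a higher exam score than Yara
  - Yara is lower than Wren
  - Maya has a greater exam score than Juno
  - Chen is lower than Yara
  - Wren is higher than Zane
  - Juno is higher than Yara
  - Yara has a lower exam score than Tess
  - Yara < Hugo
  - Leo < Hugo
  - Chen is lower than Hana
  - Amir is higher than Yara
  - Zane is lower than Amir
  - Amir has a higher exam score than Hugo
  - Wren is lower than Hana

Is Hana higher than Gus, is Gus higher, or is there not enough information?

Following every chain through Gus: below Gus we get Chen, Yara.
Hana is not reached, and no chain runs the other way from Hana to Gus.
So the given relations leave the order of Gus and Hana undetermined.

undetermined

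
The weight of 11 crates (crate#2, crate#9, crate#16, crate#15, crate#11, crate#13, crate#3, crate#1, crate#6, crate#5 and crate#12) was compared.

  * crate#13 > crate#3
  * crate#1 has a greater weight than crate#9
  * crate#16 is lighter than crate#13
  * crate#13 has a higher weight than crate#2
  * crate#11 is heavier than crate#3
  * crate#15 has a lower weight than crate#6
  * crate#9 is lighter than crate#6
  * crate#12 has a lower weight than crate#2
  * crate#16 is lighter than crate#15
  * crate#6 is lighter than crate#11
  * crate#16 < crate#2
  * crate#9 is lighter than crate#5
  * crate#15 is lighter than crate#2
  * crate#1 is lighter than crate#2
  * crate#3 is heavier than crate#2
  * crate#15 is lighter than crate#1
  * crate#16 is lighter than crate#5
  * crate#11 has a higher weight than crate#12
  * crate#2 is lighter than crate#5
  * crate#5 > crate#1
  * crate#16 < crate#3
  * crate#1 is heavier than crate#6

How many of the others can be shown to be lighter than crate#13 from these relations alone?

8

Directly below crate#13: crate#16, crate#2, crate#3.
One step further: crate#12, crate#15, crate#1 (6 so far).
One step further: crate#9, crate#6 (8 so far).
No other element is forced below crate#13 by the given relations, so the count is 8.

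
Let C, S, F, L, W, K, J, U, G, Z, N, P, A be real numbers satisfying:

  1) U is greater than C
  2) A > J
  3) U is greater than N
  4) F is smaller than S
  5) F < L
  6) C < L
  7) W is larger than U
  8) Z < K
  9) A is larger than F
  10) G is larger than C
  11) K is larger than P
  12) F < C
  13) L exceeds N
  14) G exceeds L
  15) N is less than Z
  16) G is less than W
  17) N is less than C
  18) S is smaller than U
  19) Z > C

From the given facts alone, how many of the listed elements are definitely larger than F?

9

Directly above F: S, C, A, L.
One step further: Z, U, G (7 so far).
One step further: W, K (9 so far).
Nothing else is reachable above F; 9 in all.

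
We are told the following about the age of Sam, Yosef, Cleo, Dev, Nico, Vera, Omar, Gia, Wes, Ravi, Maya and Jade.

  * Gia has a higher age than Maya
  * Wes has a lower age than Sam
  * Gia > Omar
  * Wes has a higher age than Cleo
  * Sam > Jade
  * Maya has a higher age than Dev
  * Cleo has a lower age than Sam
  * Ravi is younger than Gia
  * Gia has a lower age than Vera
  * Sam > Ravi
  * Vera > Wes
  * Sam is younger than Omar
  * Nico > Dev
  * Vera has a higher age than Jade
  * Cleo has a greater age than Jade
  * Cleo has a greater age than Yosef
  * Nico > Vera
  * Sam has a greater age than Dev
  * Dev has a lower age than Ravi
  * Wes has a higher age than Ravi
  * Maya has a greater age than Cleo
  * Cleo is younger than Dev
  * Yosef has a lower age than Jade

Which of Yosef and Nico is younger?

Yosef

Yosef < Jade and Jade < Cleo give Yosef < Cleo.
Then Cleo < Dev extends the chain to Dev.
With Dev < Ravi: Yosef < Jade < Cleo < Dev < Ravi.
Then Ravi < Wes extends the chain to Wes.
Then Wes < Sam extends the chain to Sam.
Then Sam < Omar extends the chain to Omar.
With Omar < Gia: Yosef < Jade < Cleo < Dev < Ravi < Wes < Sam < Omar < Gia.
Then Gia < Vera extends the chain to Vera.
Then Vera < Nico extends the chain to Nico.
So Yosef < Nico; Yosef is the younger of the two.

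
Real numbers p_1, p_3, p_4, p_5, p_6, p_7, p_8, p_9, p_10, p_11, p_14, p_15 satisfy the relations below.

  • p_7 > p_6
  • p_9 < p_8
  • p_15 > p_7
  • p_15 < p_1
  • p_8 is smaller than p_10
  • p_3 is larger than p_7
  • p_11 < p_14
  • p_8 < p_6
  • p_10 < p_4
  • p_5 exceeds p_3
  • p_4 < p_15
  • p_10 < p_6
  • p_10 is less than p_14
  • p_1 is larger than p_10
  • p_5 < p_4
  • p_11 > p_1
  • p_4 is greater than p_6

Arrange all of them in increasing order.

Nothing is placed below p_9, so it is least; from there p_9 < p_8; p_8 < p_10; p_10 < p_6; p_6 < p_7; p_7 < p_3; p_3 < p_5; p_5 < p_4; p_4 < p_15; p_15 < p_1; p_1 < p_11; p_11 < p_14, each given directly.

p_9 < p_8 < p_10 < p_6 < p_7 < p_3 < p_5 < p_4 < p_15 < p_1 < p_11 < p_14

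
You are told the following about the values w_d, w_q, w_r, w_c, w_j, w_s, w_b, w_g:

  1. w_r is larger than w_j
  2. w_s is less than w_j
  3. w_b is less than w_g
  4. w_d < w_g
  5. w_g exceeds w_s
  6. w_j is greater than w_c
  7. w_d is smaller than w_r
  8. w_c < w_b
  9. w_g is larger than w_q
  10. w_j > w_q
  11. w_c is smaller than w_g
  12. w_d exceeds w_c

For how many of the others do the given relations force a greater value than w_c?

5

From w_c the given relations immediately reach w_d, w_j, w_b, w_g.
From those, w_r — 5 in total.
No other element is forced above w_c by the given relations, so the count is 5.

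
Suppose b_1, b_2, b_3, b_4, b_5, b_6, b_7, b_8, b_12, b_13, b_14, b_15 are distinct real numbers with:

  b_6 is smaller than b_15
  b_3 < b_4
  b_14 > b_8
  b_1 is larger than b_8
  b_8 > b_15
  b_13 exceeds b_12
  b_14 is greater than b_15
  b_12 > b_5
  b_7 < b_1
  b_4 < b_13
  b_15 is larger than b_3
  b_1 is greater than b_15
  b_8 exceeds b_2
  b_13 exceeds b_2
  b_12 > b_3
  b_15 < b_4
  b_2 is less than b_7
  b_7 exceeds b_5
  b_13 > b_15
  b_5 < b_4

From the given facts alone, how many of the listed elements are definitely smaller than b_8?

The elements the relations force below b_8 are b_3, b_2, b_6, b_15 — no chain reaches any other.
That is 4.

4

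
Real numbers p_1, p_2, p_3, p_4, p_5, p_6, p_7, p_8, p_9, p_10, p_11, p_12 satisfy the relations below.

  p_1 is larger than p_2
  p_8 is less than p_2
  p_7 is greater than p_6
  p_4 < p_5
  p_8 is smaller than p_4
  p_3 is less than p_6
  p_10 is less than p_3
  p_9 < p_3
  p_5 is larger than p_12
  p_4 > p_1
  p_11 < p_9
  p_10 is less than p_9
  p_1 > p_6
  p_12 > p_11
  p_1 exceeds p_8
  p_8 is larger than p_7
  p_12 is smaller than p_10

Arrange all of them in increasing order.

Nothing is placed below p_11, so it is least; from there p_11 < p_12; p_12 < p_10; p_10 < p_9; p_9 < p_3; p_3 < p_6; p_6 < p_7; p_7 < p_8; p_8 < p_2; p_2 < p_1; p_1 < p_4; p_4 < p_5, each given directly.

p_11 < p_12 < p_10 < p_9 < p_3 < p_6 < p_7 < p_8 < p_2 < p_1 < p_4 < p_5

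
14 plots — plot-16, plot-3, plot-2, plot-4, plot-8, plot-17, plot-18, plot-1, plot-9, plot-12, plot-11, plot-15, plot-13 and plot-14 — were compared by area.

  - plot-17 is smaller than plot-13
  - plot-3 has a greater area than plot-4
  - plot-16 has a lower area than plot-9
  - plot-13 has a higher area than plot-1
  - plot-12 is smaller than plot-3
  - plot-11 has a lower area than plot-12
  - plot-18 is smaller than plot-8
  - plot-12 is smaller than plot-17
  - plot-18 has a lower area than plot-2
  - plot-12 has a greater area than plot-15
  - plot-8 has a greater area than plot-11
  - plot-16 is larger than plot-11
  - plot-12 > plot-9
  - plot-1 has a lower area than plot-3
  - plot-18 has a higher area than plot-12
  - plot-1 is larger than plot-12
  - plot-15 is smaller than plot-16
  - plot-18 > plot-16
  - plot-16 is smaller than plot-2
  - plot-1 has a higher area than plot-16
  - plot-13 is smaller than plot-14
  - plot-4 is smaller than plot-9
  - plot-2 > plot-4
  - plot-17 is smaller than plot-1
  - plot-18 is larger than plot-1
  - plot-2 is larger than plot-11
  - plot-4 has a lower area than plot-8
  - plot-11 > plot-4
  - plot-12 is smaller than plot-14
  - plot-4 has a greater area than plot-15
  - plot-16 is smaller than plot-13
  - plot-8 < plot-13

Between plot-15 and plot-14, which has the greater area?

plot-14

Link the given pairs in sequence: plot-15 < plot-4; plot-4 < plot-11; plot-11 < plot-16; plot-16 < plot-9; plot-9 < plot-12; plot-12 < plot-17; plot-17 < plot-1; plot-1 < plot-18; plot-18 < plot-8; plot-8 < plot-13; plot-13 < plot-14.
Chaining these gives plot-15 < plot-4 < plot-11 < plot-16 < plot-9 < plot-12 < plot-17 < plot-1 < plot-18 < plot-8 < plot-13 < plot-14.
So plot-15 < plot-14; plot-14 is the larger of the two.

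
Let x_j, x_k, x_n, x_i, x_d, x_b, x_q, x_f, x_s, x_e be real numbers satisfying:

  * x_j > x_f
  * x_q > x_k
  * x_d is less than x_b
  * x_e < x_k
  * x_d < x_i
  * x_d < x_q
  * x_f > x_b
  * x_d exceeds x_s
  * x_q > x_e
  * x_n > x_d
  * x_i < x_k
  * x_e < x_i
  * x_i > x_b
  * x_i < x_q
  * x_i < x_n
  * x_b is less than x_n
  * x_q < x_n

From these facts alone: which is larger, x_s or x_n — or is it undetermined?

x_s < x_d < x_b < x_i < x_k < x_q < x_n, by transitivity through x_d, x_b, x_i, x_k, x_q.
So x_n is larger.

x_n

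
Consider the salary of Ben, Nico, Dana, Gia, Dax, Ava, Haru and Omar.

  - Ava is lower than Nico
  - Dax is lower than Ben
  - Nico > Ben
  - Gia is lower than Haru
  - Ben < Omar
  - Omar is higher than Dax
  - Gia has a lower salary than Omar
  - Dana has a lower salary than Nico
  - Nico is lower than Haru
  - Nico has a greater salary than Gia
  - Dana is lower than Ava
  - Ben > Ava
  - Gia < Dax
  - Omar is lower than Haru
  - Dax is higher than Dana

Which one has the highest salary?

Haru

Chaining downward from Haru: directly below it, Gia, Nico, Omar; then Dana, Dax, Ava, Ben.
That covers every other element, and nothing is given above Haru, so Haru is the highest salary.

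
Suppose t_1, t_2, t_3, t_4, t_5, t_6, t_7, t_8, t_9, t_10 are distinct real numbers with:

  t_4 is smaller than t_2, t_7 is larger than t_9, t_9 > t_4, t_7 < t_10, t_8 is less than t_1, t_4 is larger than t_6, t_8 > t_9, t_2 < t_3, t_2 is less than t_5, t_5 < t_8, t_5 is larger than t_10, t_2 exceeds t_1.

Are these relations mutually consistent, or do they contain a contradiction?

inconsistent

We have t_2 < t_5 stated directly, yet also t_5 < t_8 < t_1 < t_2 by chaining the others — so t_5 < t_2. Contradiction.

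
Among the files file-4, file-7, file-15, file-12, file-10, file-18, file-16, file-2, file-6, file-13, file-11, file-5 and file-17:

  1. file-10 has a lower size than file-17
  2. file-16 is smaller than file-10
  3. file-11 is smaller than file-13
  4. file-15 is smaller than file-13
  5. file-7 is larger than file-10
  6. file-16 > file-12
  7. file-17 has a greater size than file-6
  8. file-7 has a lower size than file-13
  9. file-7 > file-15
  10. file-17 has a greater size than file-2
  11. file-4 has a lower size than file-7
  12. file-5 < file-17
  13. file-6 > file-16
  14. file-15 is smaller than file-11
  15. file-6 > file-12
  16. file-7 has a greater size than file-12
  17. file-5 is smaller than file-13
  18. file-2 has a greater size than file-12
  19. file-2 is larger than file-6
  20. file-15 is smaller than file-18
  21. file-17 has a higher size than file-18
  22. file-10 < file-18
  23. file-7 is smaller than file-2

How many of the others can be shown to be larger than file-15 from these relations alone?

From file-15 the given relations immediately reach file-7, file-11, file-18, file-13.
From those, file-2, file-17 — 6 in total.
Nothing else is reachable above file-15; 6 in all.

6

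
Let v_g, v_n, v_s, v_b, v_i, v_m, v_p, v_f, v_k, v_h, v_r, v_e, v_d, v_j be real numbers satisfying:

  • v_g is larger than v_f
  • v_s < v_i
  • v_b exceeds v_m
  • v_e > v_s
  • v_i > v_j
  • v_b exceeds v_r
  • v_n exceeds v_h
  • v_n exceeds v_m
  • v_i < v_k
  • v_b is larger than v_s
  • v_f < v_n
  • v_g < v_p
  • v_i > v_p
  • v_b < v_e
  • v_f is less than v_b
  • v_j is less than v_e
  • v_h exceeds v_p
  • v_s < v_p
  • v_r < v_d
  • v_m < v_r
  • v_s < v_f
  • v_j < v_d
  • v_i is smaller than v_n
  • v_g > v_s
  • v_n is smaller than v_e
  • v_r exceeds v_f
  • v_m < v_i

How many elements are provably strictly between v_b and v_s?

2

Chaining upward from v_s reaches: v_f, v_g, v_r, v_p, v_i, v_k, v_h, v_n, v_d, v_e.
Chaining downward from v_b reaches: v_f, v_m, v_r.
Strictly between v_s and v_b are those in both lists: v_f, v_r — 2 elements.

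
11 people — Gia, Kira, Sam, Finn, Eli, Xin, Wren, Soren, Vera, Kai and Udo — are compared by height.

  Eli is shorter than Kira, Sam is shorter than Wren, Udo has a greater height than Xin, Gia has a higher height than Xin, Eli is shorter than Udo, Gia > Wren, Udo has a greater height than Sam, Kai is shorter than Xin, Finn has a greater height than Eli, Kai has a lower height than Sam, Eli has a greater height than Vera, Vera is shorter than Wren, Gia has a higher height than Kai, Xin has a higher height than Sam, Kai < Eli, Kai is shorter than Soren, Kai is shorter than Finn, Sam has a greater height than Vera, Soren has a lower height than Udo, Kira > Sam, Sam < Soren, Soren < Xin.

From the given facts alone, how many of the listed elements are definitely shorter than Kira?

The elements the relations force below Kira are Kai, Vera, Sam, Eli — no chain reaches any other.
That is 4.

4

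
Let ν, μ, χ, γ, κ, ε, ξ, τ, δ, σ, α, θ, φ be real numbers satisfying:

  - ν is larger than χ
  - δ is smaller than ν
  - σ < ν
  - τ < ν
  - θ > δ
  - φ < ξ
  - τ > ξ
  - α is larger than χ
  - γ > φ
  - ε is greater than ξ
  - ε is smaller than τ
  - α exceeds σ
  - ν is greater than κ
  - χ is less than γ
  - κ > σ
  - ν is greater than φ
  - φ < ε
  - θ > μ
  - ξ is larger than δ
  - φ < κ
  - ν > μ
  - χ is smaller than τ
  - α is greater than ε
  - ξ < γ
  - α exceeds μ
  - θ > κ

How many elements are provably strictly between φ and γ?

The relations place φ below γ. An element lies strictly between them when it is forced above φ and also forced below γ.
Above φ: {ξ, ε, α, τ, κ, θ, ν}. Below γ: {δ, χ, ξ}.
Intersection: {ξ} — 1.

1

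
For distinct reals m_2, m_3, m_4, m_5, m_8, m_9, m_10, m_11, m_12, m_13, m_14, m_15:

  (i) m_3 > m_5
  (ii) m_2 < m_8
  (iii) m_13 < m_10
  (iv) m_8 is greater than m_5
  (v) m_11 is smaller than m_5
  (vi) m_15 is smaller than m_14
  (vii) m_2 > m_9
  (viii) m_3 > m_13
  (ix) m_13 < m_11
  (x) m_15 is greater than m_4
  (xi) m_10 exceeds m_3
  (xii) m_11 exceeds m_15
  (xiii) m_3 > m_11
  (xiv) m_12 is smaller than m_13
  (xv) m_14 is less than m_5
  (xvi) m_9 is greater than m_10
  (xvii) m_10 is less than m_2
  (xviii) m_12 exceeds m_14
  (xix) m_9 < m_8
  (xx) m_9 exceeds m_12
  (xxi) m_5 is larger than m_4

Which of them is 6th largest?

Chaining the given pairs: m_4 < m_15 < m_14 < m_12 < m_13 < m_11 < m_5 < m_3 < m_10 < m_9 < m_2 < m_8.
The 6th largest is m_5.

m_5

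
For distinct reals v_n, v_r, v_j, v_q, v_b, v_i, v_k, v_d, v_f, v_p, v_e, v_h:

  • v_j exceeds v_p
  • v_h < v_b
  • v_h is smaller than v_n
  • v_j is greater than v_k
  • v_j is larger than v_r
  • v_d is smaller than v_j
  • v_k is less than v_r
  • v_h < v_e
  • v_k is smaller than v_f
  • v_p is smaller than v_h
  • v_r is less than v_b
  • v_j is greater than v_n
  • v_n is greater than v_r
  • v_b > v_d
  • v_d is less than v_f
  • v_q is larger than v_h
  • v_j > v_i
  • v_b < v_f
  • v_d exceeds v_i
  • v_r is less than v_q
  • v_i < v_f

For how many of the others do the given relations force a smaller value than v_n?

Directly below v_n: v_r, v_h.
One step further: v_p, v_k (4 so far).
No other element is forced below v_n by the given relations, so the count is 4.

4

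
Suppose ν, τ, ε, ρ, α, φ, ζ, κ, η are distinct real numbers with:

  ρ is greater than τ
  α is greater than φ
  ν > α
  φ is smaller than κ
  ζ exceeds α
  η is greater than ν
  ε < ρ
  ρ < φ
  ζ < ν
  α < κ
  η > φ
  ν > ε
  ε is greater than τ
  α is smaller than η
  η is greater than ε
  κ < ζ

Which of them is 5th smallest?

α

Chaining the given pairs: τ < ε < ρ < φ < α < κ < ζ < ν < η.
Counting 5 from the smallest end gives α.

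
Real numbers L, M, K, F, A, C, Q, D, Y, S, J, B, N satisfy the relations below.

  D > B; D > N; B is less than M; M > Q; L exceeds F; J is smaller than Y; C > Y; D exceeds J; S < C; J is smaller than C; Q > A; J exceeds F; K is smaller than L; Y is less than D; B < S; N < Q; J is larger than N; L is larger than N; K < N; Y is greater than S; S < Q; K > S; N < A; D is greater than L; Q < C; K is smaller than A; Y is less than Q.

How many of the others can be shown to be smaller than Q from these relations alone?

The elements the relations force below Q are B, F, S, K, N, J, A, Y — no chain reaches any other.
That is 8.

8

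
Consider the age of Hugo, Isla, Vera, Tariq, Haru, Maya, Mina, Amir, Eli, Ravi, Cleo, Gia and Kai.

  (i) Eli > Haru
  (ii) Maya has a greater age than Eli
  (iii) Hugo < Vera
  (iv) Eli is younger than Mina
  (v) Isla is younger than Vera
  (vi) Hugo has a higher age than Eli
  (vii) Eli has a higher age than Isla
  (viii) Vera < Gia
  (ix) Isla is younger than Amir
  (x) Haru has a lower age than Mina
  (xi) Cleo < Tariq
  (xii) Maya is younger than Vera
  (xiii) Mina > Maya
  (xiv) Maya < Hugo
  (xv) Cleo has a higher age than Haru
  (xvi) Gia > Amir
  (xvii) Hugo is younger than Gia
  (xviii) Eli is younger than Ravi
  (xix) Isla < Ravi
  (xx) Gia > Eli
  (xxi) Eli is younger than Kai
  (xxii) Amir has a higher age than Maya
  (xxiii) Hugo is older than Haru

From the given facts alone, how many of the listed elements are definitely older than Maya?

From Maya the given relations immediately reach Hugo, Amir, Vera, Mina.
From those, Gia — 5 in total.
No other element is forced above Maya by the given relations, so the count is 5.

5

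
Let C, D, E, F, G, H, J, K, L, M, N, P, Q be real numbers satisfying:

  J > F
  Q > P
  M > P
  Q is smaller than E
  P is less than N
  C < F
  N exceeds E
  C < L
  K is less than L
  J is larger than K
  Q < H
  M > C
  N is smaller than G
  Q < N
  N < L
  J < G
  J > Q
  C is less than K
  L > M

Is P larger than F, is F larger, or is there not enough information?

Following every chain through P: above P we get Q, M, E, H, J, N, G, L.
F is not reached, and no chain runs the other way from F to P.
So the given relations leave the order of P and F undetermined.

undetermined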